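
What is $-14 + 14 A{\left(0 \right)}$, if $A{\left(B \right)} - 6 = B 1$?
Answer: $70$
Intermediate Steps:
$A{\left(B \right)} = 6 + B$ ($A{\left(B \right)} = 6 + B 1 = 6 + B$)
$-14 + 14 A{\left(0 \right)} = -14 + 14 \left(6 + 0\right) = -14 + 14 \cdot 6 = -14 + 84 = 70$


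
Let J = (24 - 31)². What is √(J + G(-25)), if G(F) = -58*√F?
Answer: √(49 - 290*I) ≈ 13.098 - 11.07*I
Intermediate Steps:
J = 49 (J = (-7)² = 49)
√(J + G(-25)) = √(49 - 290*I)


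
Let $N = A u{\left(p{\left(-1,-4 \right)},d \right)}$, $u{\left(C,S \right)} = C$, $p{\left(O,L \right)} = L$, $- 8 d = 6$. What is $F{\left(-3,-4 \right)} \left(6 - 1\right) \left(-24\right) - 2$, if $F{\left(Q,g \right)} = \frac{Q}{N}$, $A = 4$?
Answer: $- \frac{49}{2} \approx -24.5$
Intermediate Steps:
$d = - \frac{3}{4}$ ($d = \left(- \frac{1}{8}\right) 6 = - \frac{3}{4} \approx -0.75$)
$N = -16$ ($N = 4 \left(-4\right) = -16$)
$F{\left(Q,g \right)} = - \frac{Q}{16}$ ($F{\left(Q,g \right)} = \frac{Q}{-16} = Q \left(- \frac{1}{16}\right) = - \frac{Q}{16}$)
$F{\left(-3,-4 \right)} \left(6 - 1\right) \left(-24\right) - 2 = \left(- \frac{1}{16}\right) \left(-3\right) \left(6 - 1\right) \left(-24\right) - 2 = \frac{3}{16} \cdot 5 \left(-24\right) - 2 = \frac{15}{16} \left(-24\right) - 2 = - \frac{45}{2} - 2 = - \frac{49}{2}$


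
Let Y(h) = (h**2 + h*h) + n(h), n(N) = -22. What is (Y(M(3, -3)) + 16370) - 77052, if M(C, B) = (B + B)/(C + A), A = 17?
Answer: -3035191/50 ≈ -60704.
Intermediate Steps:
M(C, B) = 2*B/(17 + C) (M(C, B) = (B + B)/(C + 17) = (2*B)/(17 + C) = 2*B/(17 + C))
Y(h) = -22 + 2*h**2 (Y(h) = (h**2 + h*h) - 22 = (h**2 + h**2) - 22 = 2*h**2 - 22 = -22 + 2*h**2)
(Y(M(3, -3)) + 16370) - 77052 = ((-22 + 2*(2*(-3)/(17 + 3))**2) + 16370) - 77052 = ((-22 + 2*(2*(-3)/20)**2) + 16370) - 77052 = ((-22 + 2*(2*(-3)*(1/20))**2) + 16370) - 77052 = ((-22 + 2*(-3/10)**2) + 16370) - 77052 = ((-22 + 2*(9/100)) + 16370) - 77052 = ((-22 + 9/50) + 16370) - 77052 = (-1091/50 + 16370) - 77052 = 817409/50 - 77052 = -3035191/50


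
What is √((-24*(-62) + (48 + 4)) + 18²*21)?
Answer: 2*√2086 ≈ 91.345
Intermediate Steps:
√((-24*(-62) + (48 + 4)) + 18²*21) = √((1488 + 52) + 324*21) = √(1540 + 6804) = √8344 = 2*√2086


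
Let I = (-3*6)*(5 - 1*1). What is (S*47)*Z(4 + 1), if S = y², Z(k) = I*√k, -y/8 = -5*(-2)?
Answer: -21657600*√5 ≈ -4.8428e+7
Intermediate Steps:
I = -72 (I = -18*(5 - 1) = -18*4 = -72)
y = -80 (y = -(-40)*(-2) = -8*10 = -80)
Z(k) = -72*√k
S = 6400 (S = (-80)² = 6400)
(S*47)*Z(4 + 1) = (6400*47)*(-72*√(4 + 1)) = 300800*(-72*√5) = -21657600*√5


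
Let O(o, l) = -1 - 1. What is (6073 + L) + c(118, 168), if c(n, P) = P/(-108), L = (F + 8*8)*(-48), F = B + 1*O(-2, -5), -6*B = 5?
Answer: 28219/9 ≈ 3135.4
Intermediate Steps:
O(o, l) = -2
B = -5/6 (B = -1/6*5 = -5/6 ≈ -0.83333)
F = -17/6 (F = -5/6 + 1*(-2) = -5/6 - 2 = -17/6 ≈ -2.8333)
L = -2936 (L = (-17/6 + 8*8)*(-48) = (-17/6 + 64)*(-48) = (367/6)*(-48) = -2936)
c(n, P) = -P/108 (c(n, P) = P*(-1/108) = -P/108)
(6073 + L) + c(118, 168) = (6073 - 2936) - 1/108*168 = 3137 - 14/9 = 28219/9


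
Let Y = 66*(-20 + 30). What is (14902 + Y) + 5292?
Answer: 20854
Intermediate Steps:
Y = 660 (Y = 66*10 = 660)
(14902 + Y) + 5292 = (14902 + 660) + 5292 = 15562 + 5292 = 20854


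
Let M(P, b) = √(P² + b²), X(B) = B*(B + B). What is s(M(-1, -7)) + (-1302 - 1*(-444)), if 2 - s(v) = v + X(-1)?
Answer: -858 - 5*√2 ≈ -865.07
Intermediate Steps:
X(B) = 2*B² (X(B) = B*(2*B) = 2*B²)
s(v) = -v (s(v) = 2 - (v + 2*(-1)²) = 2 - (v + 2*1) = 2 - (v + 2) = 2 - (2 + v) = 2 + (-2 - v) = -v)
s(M(-1, -7)) + (-1302 - 1*(-444)) = -√((-1)² + (-7)²) + (-1302 - 1*(-444)) = -√(1 + 49) + (-1302 + 444) = -√50 - 858 = -5*√2 - 858 = -858 - 5*√2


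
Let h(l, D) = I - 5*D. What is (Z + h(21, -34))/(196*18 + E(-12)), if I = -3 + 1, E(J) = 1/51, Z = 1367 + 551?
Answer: 106386/179929 ≈ 0.59127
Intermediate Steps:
Z = 1918
E(J) = 1/51
I = -2
h(l, D) = -2 - 5*D
(Z + h(21, -34))/(196*18 + E(-12)) = (1918 + (-2 - 5*(-34)))/(196*18 + 1/51) = (1918 + (-2 + 170))/(3528 + 1/51) = (1918 + 168)/(179929/51) = 2086*(51/179929) = 106386/179929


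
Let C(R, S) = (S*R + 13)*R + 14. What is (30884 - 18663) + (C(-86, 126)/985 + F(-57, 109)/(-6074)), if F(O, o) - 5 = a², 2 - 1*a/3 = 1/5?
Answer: 196926239126/14957225 ≈ 13166.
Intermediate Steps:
a = 27/5 (a = 6 - 3/5 = 6 - 3*⅕ = 6 - ⅗ = 27/5 ≈ 5.4000)
C(R, S) = 14 + R*(13 + R*S) (C(R, S) = (R*S + 13)*R + 14 = (13 + R*S)*R + 14 = R*(13 + R*S) + 14 = 14 + R*(13 + R*S))
F(O, o) = 854/25 (F(O, o) = 5 + (27/5)² = 5 + 729/25 = 854/25)
(30884 - 18663) + (C(-86, 126)/985 + F(-57, 109)/(-6074)) = (30884 - 18663) + ((14 + 13*(-86) + 126*(-86)²)/985 + (854/25)/(-6074)) = 12221 + ((14 - 1118 + 126*7396)*(1/985) + (854/25)*(-1/6074)) = 12221 + ((14 - 1118 + 931896)*(1/985) - 427/75925) = 12221 + (930792*(1/985) - 427/75925) = 12221 + (930792/985 - 427/75925) = 12221 + 14133992401/14957225 = 196926239126/14957225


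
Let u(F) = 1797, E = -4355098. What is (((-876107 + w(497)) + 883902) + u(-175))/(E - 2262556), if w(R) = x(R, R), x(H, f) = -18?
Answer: -4787/3308827 ≈ -0.0014467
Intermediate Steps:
w(R) = -18
(((-876107 + w(497)) + 883902) + u(-175))/(E - 2262556) = (((-876107 - 18) + 883902) + 1797)/(-4355098 - 2262556) = ((-876125 + 883902) + 1797)/(-6617654) = (7777 + 1797)*(-1/6617654) = 9574*(-1/6617654) = -4787/3308827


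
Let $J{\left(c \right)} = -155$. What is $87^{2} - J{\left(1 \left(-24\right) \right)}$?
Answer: $7724$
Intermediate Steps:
$87^{2} - J{\left(1 \left(-24\right) \right)} = 87^{2} - -155 = 7569 + 155 = 7724$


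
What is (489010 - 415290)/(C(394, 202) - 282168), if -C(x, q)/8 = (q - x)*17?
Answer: -9215/32007 ≈ -0.28791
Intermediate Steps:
C(x, q) = -136*q + 136*x (C(x, q) = -8*(q - x)*17 = -8*(-17*x + 17*q) = -136*q + 136*x)
(489010 - 415290)/(C(394, 202) - 282168) = (489010 - 415290)/((-136*202 + 136*394) - 282168) = 73720/((-27472 + 53584) - 282168) = 73720/(26112 - 282168) = 73720/(-256056) = 73720*(-1/256056) = -9215/32007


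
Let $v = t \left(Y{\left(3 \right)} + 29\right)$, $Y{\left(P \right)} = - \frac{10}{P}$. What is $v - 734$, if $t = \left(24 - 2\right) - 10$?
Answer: $-426$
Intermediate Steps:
$t = 12$ ($t = 22 - 10 = 12$)
$v = 308$ ($v = 12 \left(- \frac{10}{3} + 29\right) = 12 \cdot \frac{77}{3} = 308$)
$v - 734 = 308 - 734 = -426$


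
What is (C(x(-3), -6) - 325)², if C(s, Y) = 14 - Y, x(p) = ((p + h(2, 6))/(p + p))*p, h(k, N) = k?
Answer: 93025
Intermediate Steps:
x(p) = 1 + p/2 (x(p) = ((p + 2)/(p + p))*p = ((2 + p)/((2*p)))*p = ((2 + p)*(1/(2*p)))*p = ((2 + p)/(2*p))*p = 1 + p/2)
(C(x(-3), -6) - 325)² = ((14 - 1*(-6)) - 325)² = ((14 + 6) - 325)² = (20 - 325)² = (-305)² = 93025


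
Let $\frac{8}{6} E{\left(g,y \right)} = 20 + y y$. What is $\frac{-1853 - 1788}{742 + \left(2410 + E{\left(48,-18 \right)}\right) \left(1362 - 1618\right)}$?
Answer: $\frac{3641}{682266} \approx 0.0053366$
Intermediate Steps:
$E{\left(g,y \right)} = 15 + \frac{3 y^{2}}{4}$ ($E{\left(g,y \right)} = \frac{3 \left(20 + y y\right)}{4} = \frac{3 \left(20 + y^{2}\right)}{4} = 15 + \frac{3 y^{2}}{4}$)
$\frac{-1853 - 1788}{742 + \left(2410 + E{\left(48,-18 \right)}\right) \left(1362 - 1618\right)} = \frac{-1853 - 1788}{742 + \left(2410 + \left(15 + \frac{3 \left(-18\right)^{2}}{4}\right)\right) \left(1362 - 1618\right)} = - \frac{3641}{742 + \left(2410 + \left(15 + \frac{3}{4} \cdot 324\right)\right) \left(-256\right)} = - \frac{3641}{742 + \left(2410 + \left(15 + 243\right)\right) \left(-256\right)} = - \frac{3641}{742 + \left(2410 + 258\right) \left(-256\right)} = - \frac{3641}{742 + 2668 \left(-256\right)} = - \frac{3641}{742 - 683008} = - \frac{3641}{-682266} = \left(-3641\right) \left(- \frac{1}{682266}\right) = \frac{3641}{682266}$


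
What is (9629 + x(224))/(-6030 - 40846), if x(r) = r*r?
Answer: -59805/46876 ≈ -1.2758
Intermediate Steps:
x(r) = r²
(9629 + x(224))/(-6030 - 40846) = (9629 + 224²)/(-6030 - 40846) = (9629 + 50176)/(-46876) = 59805*(-1/46876) = -59805/46876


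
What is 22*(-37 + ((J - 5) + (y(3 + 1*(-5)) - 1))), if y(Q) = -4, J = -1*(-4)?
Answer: -946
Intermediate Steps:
J = 4
22*(-37 + ((J - 5) + (y(3 + 1*(-5)) - 1))) = 22*(-37 + ((4 - 5) + (-4 - 1))) = 22*(-37 + (-1 - 5)) = 22*(-37 - 6) = 22*(-43) = -946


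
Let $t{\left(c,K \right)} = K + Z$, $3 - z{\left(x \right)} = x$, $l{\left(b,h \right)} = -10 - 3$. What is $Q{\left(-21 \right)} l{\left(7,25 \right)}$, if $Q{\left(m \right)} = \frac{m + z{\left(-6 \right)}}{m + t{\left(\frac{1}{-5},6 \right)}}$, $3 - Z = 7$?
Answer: $- \frac{156}{19} \approx -8.2105$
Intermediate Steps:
$l{\left(b,h \right)} = -13$
$Z = -4$ ($Z = 3 - 7 = -4$)
$z{\left(x \right)} = 3 - x$
$t{\left(c,K \right)} = -4 + K$ ($t{\left(c,K \right)} = K - 4 = -4 + K$)
$Q{\left(m \right)} = \frac{9 + m}{2 + m}$ ($Q{\left(m \right)} = \frac{m + \left(3 - -6\right)}{m + \left(-4 + 6\right)} = \frac{m + \left(3 + 6\right)}{m + 2} = \frac{m + 9}{2 + m} = \frac{9 + m}{2 + m}$)
$Q{\left(-21 \right)} l{\left(7,25 \right)} = \frac{9 - 21}{2 - 21} \left(-13\right) = \frac{1}{-19} \left(-12\right) \left(-13\right) = \left(- \frac{1}{19}\right) \left(-12\right) \left(-13\right) = \frac{12}{19} \left(-13\right) = - \frac{156}{19}$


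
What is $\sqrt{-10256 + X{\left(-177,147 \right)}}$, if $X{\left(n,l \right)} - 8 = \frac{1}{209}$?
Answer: $\frac{i \sqrt{447642679}}{209} \approx 101.23 i$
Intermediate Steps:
$X{\left(n,l \right)} = \frac{1673}{209}$ ($X{\left(n,l \right)} = 8 + \frac{1}{209} = \frac{1673}{209}$)
$\sqrt{-10256 + X{\left(-177,147 \right)}} = \sqrt{-10256 + \frac{1673}{209}} = \sqrt{- \frac{2141831}{209}} = \frac{i \sqrt{447642679}}{209}$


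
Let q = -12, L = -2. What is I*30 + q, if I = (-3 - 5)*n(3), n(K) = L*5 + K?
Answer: 1668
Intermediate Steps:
n(K) = -10 + K (n(K) = -2*5 + K = -10 + K)
I = 56 (I = (-3 - 5)*(-10 + 3) = -8*(-7) = 56)
I*30 + q = 56*30 - 12 = 1680 - 12 = 1668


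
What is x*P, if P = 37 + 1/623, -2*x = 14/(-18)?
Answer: 3842/267 ≈ 14.390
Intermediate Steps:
x = 7/18 (x = -7/(-18) = -7*(-1)/18 = -½*(-7/9) = 7/18 ≈ 0.38889)
P = 23052/623 (P = 37 + 1/623 = 23052/623 ≈ 37.002)
x*P = (7/18)*(23052/623) = 3842/267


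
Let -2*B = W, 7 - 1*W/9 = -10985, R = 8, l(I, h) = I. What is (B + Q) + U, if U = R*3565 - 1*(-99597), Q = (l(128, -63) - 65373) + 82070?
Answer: 95478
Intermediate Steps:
Q = 16825 (Q = (128 - 65373) + 82070 = -65245 + 82070 = 16825)
W = 98928 (W = 63 - 9*(-10985) = 63 + 98865 = 98928)
U = 128117 (U = 8*3565 - 1*(-99597) = 28520 + 99597 = 128117)
B = -49464 (B = -1/2*98928 = -49464)
(B + Q) + U = (-49464 + 16825) + 128117 = -32639 + 128117 = 95478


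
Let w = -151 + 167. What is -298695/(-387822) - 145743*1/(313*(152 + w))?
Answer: -2267542437/1132957336 ≈ -2.0014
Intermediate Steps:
w = 16
-298695/(-387822) - 145743*1/(313*(152 + w)) = -298695/(-387822) - 145743*1/(313*(152 + 16)) = -298695*(-1/387822) - 145743/(313*168) = 99565/129274 - 145743/52584 = 99565/129274 - 145743*1/52584 = 99565/129274 - 48581/17528 = -2267542437/1132957336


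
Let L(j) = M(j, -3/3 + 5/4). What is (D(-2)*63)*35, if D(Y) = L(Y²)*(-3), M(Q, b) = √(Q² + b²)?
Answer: -6615*√257/4 ≈ -26512.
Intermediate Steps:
L(j) = √(1/16 + j²) (L(j) = √(j² + (-3/3 + 5/4)²) = √(j² + (-3*⅓ + 5*(¼))²) = √(j² + (-1 + 5/4)²) = √(j² + (¼)²) = √(j² + 1/16) = √(1/16 + j²))
D(Y) = -3*√(1 + 16*Y⁴)/4 (D(Y) = (√(1 + 16*(Y²)²)/4)*(-3) = (√(1 + 16*Y⁴)/4)*(-3) = -3*√(1 + 16*Y⁴)/4)
(D(-2)*63)*35 = (-3*√(1 + 16*(-2)⁴)/4*63)*35 = (-3*√(1 + 16*16)/4*63)*35 = (-3*√(1 + 256)/4*63)*35 = (-3*√257/4*63)*35 = -189*√257/4*35 = -6615*√257/4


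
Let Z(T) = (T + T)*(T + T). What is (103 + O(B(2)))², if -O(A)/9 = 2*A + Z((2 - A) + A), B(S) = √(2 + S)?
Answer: 5929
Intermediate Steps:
Z(T) = 4*T² (Z(T) = (2*T)*(2*T) = 4*T²)
O(A) = -144 - 18*A (O(A) = -9*(2*A + 4*((2 - A) + A)²) = -9*(2*A + 4*2²) = -9*(2*A + 4*4) = -9*(2*A + 16) = -9*(16 + 2*A) = -144 - 18*A)
(103 + O(B(2)))² = (103 + (-144 - 18*√(2 + 2)))² = (103 + (-144 - 18*√4))² = (103 + (-144 - 18*2))² = (103 + (-144 - 36))² = (103 - 180)² = (-77)² = 5929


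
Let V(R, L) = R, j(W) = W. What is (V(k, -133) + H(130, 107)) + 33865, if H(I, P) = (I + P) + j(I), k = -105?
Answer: 34127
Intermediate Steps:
H(I, P) = P + 2*I (H(I, P) = (I + P) + I = P + 2*I)
(V(k, -133) + H(130, 107)) + 33865 = (-105 + (107 + 2*130)) + 33865 = (-105 + (107 + 260)) + 33865 = (-105 + 367) + 33865 = 262 + 33865 = 34127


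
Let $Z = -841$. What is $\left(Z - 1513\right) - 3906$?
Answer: $-6260$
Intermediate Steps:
$\left(Z - 1513\right) - 3906 = \left(-841 - 1513\right) - 3906 = -2354 - 3906 = -6260$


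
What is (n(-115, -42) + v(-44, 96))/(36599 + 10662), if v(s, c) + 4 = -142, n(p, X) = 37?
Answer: -109/47261 ≈ -0.0023063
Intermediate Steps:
v(s, c) = -146 (v(s, c) = -4 - 142 = -146)
(n(-115, -42) + v(-44, 96))/(36599 + 10662) = (37 - 146)/(36599 + 10662) = -109/47261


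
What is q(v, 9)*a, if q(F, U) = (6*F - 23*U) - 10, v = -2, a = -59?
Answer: 13511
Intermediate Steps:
q(F, U) = -10 - 23*U + 6*F (q(F, U) = (-23*U + 6*F) - 10 = -10 - 23*U + 6*F)
q(v, 9)*a = (-10 - 23*9 + 6*(-2))*(-59) = (-10 - 207 - 12)*(-59) = -229*(-59) = 13511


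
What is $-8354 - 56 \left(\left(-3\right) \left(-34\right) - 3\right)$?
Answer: $-13898$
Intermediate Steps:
$-8354 - 56 \left(\left(-3\right) \left(-34\right) - 3\right) = -8354 - 56 \left(102 - 3\right) = -8354 - 5544 = -13898$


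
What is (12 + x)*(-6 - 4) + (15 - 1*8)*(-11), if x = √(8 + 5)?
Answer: -197 - 10*√13 ≈ -233.06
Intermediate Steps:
x = √13 ≈ 3.6056
(12 + x)*(-6 - 4) + (15 - 1*8)*(-11) = (12 + √13)*(-6 - 4) + (15 - 1*8)*(-11) = (12 + √13)*(-10) + (15 - 8)*(-11) = (-120 - 10*√13) + 7*(-11) = (-120 - 10*√13) - 77 = -197 - 10*√13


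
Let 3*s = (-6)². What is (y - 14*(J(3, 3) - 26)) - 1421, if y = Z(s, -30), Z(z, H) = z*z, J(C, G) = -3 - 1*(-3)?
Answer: -913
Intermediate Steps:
J(C, G) = 0 (J(C, G) = -3 + 3 = 0)
s = 12 (s = (⅓)*(-6)² = (⅓)*36 = 12)
Z(z, H) = z²
y = 144 (y = 12² = 144)
(y - 14*(J(3, 3) - 26)) - 1421 = (144 - 14*(0 - 26)) - 1421 = (144 - 14*(-26)) - 1421 = (144 + 364) - 1421 = 508 - 1421 = -913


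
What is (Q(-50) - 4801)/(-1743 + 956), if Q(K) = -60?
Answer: 4861/787 ≈ 6.1766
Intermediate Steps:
(Q(-50) - 4801)/(-1743 + 956) = (-60 - 4801)/(-1743 + 956) = -4861/(-787) = -4861*(-1/787) = 4861/787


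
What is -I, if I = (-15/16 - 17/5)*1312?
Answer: 28454/5 ≈ 5690.8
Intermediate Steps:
I = -28454/5 (I = (-15*1/16 - 17*1/5)*1312 = (-15/16 - 17/5)*1312 = -347/80*1312 = -28454/5 ≈ -5690.8)
-I = -1*(-28454/5) = 28454/5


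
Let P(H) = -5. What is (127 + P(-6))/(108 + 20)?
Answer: 61/64 ≈ 0.95313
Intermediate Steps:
(127 + P(-6))/(108 + 20) = (127 - 5)/(108 + 20) = 122/128 = (1/128)*122 = 61/64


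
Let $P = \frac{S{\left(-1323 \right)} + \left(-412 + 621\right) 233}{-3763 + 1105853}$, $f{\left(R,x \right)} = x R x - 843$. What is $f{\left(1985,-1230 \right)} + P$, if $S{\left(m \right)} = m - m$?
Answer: $\frac{1291335432529}{430} \approx 3.0031 \cdot 10^{9}$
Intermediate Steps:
$f{\left(R,x \right)} = -843 + R x^{2}$ ($f{\left(R,x \right)} = R x x - 843 = R x^{2} - 843 = -843 + R x^{2}$)
$S{\left(m \right)} = 0$
$P = \frac{19}{430}$ ($P = \frac{0 + \left(-412 + 621\right) 233}{-3763 + 1105853} = \frac{0 + 209 \cdot 233}{1102090} = \left(0 + 48697\right) \frac{1}{1102090} = 48697 \cdot \frac{1}{1102090} = \frac{19}{430} \approx 0.044186$)
$f{\left(1985,-1230 \right)} + P = \left(-843 + 1985 \left(-1230\right)^{2}\right) + \frac{19}{430} = \left(-843 + 1985 \cdot 1512900\right) + \frac{19}{430} = \left(-843 + 3003106500\right) + \frac{19}{430} = 3003105657 + \frac{19}{430} = \frac{1291335432529}{430}$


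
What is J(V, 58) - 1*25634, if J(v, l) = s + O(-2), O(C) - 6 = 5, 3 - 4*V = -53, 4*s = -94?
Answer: -51293/2 ≈ -25647.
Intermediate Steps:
s = -47/2 (s = (1/4)*(-94) = -47/2 ≈ -23.500)
V = 14 (V = 3/4 - 1/4*(-53) = 3/4 + 53/4 = 14)
O(C) = 11 (O(C) = 6 + 5 = 11)
J(v, l) = -25/2 (J(v, l) = -47/2 + 11 = -25/2)
J(V, 58) - 1*25634 = -25/2 - 1*25634 = -25/2 - 25634 = -51293/2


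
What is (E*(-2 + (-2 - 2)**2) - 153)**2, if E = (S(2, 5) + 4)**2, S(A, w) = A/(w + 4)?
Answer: 61199329/6561 ≈ 9327.8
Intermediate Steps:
S(A, w) = A/(4 + w)
E = 1444/81 (E = (2/(4 + 5) + 4)**2 = (2/9 + 4)**2 = (38/9)**2 = 1444/81 ≈ 17.827)
(E*(-2 + (-2 - 2)**2) - 153)**2 = (1444*(-2 + (-2 - 2)**2)/81 - 153)**2 = (1444*(-2 + (-4)**2)/81 - 153)**2 = (1444*(-2 + 16)/81 - 153)**2 = ((1444/81)*14 - 153)**2 = (20216/81 - 153)**2 = (7823/81)**2 = 61199329/6561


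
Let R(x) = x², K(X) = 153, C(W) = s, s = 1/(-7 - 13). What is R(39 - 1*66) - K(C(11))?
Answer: 576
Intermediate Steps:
s = -1/20 (s = 1/(-20) = -1/20 ≈ -0.050000)
C(W) = -1/20
R(39 - 1*66) - K(C(11)) = (39 - 1*66)² - 1*153 = (39 - 66)² - 153 = (-27)² - 153 = 729 - 153 = 576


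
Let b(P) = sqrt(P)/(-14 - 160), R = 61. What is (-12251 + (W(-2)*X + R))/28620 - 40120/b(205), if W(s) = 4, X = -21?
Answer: -6137/14310 + 1396176*sqrt(205)/41 ≈ 4.8757e+5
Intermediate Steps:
b(P) = -sqrt(P)/174 (b(P) = sqrt(P)/(-174) = -sqrt(P)/174)
(-12251 + (W(-2)*X + R))/28620 - 40120/b(205) = (-12251 + (4*(-21) + 61))/28620 - 40120*(-174*sqrt(205)/205) = (-12251 + (-84 + 61))*(1/28620) - (-1396176)*sqrt(205)/41 = (-12251 - 23)*(1/28620) + 1396176*sqrt(205)/41 = -12274*1/28620 + 1396176*sqrt(205)/41 = -6137/14310 + 1396176*sqrt(205)/41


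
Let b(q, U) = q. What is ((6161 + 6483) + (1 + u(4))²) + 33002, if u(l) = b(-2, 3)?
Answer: 45647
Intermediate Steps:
u(l) = -2
((6161 + 6483) + (1 + u(4))²) + 33002 = ((6161 + 6483) + (1 - 2)²) + 33002 = (12644 + (-1)²) + 33002 = (12644 + 1) + 33002 = 12645 + 33002 = 45647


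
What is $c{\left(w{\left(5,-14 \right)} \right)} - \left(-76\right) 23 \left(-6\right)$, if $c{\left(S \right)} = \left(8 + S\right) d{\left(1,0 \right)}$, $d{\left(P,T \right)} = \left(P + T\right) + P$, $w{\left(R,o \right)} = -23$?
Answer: $-10518$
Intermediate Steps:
$d{\left(P,T \right)} = T + 2 P$
$c{\left(S \right)} = 16 + 2 S$ ($c{\left(S \right)} = \left(8 + S\right) \left(0 + 2 \cdot 1\right) = \left(8 + S\right) \left(0 + 2\right) = \left(8 + S\right) 2 = 16 + 2 S$)
$c{\left(w{\left(5,-14 \right)} \right)} - \left(-76\right) 23 \left(-6\right) = \left(16 + 2 \left(-23\right)\right) - \left(-76\right) 23 \left(-6\right) = \left(16 - 46\right) - \left(-1748\right) \left(-6\right) = -30 - 10488 = -10518$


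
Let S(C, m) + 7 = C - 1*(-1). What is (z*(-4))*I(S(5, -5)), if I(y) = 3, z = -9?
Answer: 108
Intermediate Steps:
S(C, m) = -6 + C (S(C, m) = -7 + (C - 1*(-1)) = -7 + (C + 1) = -7 + (1 + C) = -6 + C)
(z*(-4))*I(S(5, -5)) = -9*(-4)*3 = 36*3 = 108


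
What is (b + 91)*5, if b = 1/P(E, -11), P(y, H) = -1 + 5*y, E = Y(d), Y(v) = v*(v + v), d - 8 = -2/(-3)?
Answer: 3071750/6751 ≈ 455.01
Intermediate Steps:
d = 26/3 (d = 8 - 2/(-3) = 8 - 2*(-1/3) = 8 + 2/3 = 26/3 ≈ 8.6667)
Y(v) = 2*v**2 (Y(v) = v*(2*v) = 2*v**2)
E = 1352/9 (E = 2*(26/3)**2 = 2*(676/9) = 1352/9 ≈ 150.22)
b = 9/6751 (b = 1/(-1 + 5*(1352/9)) = 1/(-1 + 6760/9) = 1/(6751/9) = 9/6751 ≈ 0.0013331)
(b + 91)*5 = (9/6751 + 91)*5 = (614350/6751)*5 = 3071750/6751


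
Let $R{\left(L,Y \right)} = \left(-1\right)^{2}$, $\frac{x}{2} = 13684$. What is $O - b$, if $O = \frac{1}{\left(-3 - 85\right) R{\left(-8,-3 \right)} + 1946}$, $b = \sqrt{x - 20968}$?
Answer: $- \frac{148639}{1858} \approx -80.0$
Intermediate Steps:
$x = 27368$ ($x = 2 \cdot 13684 = 27368$)
$R{\left(L,Y \right)} = 1$
$b = 80$ ($b = \sqrt{27368 - 20968} = \sqrt{6400} = 80$)
$O = \frac{1}{1858}$ ($O = \frac{1}{\left(-3 - 85\right) 1 + 1946} = \frac{1}{\left(-88\right) 1 + 1946} = \frac{1}{-88 + 1946} = \frac{1}{1858} \approx 0.00053821$)
$O - b = \frac{1}{1858} - 80 = - \frac{148639}{1858}$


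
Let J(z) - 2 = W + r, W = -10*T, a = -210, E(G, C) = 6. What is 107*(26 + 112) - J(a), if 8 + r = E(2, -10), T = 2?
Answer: 14786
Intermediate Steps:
r = -2 (r = -8 + 6 = -2)
W = -20 (W = -10*2 = -20)
J(z) = -20 (J(z) = 2 + (-20 - 2) = 2 - 22 = -20)
107*(26 + 112) - J(a) = 107*(26 + 112) - 1*(-20) = 107*138 + 20 = 14766 + 20 = 14786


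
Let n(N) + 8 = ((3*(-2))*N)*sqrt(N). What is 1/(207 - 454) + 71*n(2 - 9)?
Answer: -140297/247 + 2982*I*sqrt(7) ≈ -568.0 + 7889.6*I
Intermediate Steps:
n(N) = -8 - 6*N**(3/2) (n(N) = -8 + ((3*(-2))*N)*sqrt(N) = -8 + (-6*N)*sqrt(N) = -8 - 6*N**(3/2))
1/(207 - 454) + 71*n(2 - 9) = 1/(207 - 454) + 71*(-8 - 6*(2 - 9)**(3/2)) = 1/(-247) + 71*(-8 - (-42)*I*sqrt(7)) = -1/247 + 71*(-8 - (-42)*I*sqrt(7)) = -1/247 + 71*(-8 + 42*I*sqrt(7)) = -1/247 + (-568 + 2982*I*sqrt(7)) = -140297/247 + 2982*I*sqrt(7)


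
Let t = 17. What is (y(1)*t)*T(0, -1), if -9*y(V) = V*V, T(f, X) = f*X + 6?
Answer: -34/3 ≈ -11.333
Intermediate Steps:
T(f, X) = 6 + X*f (T(f, X) = X*f + 6 = 6 + X*f)
y(V) = -V²/9 (y(V) = -V*V/9 = -V²/9)
(y(1)*t)*T(0, -1) = (-⅑*1²*17)*(6 - 1*0) = (-⅑*1*17)*(6 + 0) = -⅑*17*6 = -17/9*6 = -34/3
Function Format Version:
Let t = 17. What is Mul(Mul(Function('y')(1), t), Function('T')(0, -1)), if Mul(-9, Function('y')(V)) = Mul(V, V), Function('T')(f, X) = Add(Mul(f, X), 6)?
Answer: Rational(-34, 3) ≈ -11.333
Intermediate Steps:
Function('T')(f, X) = Add(6, Mul(X, f)) (Function('T')(f, X) = Add(Mul(X, f), 6) = Add(6, Mul(X, f)))
Function('y')(V) = Mul(Rational(-1, 9), Pow(V, 2)) (Function('y')(V) = Mul(Rational(-1, 9), Mul(V, V)) = Mul(Rational(-1, 9), Pow(V, 2)))
Mul(Mul(Function('y')(1), t), Function('T')(0, -1)) = Mul(Mul(Mul(Rational(-1, 9), Pow(1, 2)), 17), Add(6, Mul(-1, 0))) = Mul(Mul(Mul(Rational(-1, 9), 1), 17), Add(6, 0)) = Mul(Mul(Rational(-1, 9), 17), 6) = Mul(Rational(-17, 9), 6) = Rational(-34, 3)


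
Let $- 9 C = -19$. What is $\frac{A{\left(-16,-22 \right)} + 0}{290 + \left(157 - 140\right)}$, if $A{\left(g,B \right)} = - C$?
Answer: $- \frac{19}{2763} \approx -0.0068766$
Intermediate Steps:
$C = \frac{19}{9}$ ($C = \left(- \frac{1}{9}\right) \left(-19\right) = \frac{19}{9} \approx 2.1111$)
$A{\left(g,B \right)} = - \frac{19}{9}$ ($A{\left(g,B \right)} = \left(-1\right) \frac{19}{9} = - \frac{19}{9}$)
$\frac{A{\left(-16,-22 \right)} + 0}{290 + \left(157 - 140\right)} = \frac{- \frac{19}{9} + 0}{290 + \left(157 - 140\right)} = - \frac{19}{9 \left(290 + \left(157 - 140\right)\right)} = - \frac{19}{9 \left(290 + 17\right)} = - \frac{19}{9 \cdot 307} = \left(- \frac{19}{9}\right) \frac{1}{307} = - \frac{19}{2763}$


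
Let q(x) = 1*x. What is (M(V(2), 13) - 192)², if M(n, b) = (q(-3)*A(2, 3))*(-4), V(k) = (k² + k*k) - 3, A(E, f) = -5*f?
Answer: 138384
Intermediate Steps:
q(x) = x
V(k) = -3 + 2*k² (V(k) = (k² + k²) - 3 = 2*k² - 3 = -3 + 2*k²)
M(n, b) = -180 (M(n, b) = -(-15)*3*(-4) = -3*(-15)*(-4) = 45*(-4) = -180)
(M(V(2), 13) - 192)² = (-180 - 192)² = (-372)² = 138384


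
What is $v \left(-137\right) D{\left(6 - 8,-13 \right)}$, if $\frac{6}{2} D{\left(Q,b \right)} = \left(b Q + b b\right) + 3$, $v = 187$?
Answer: $-1690854$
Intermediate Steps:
$D{\left(Q,b \right)} = 1 + \frac{b^{2}}{3} + \frac{Q b}{3}$ ($D{\left(Q,b \right)} = \frac{\left(b Q + b b\right) + 3}{3} = \frac{\left(Q b + b^{2}\right) + 3}{3} = \frac{\left(b^{2} + Q b\right) + 3}{3} = \frac{3 + b^{2} + Q b}{3} = 1 + \frac{b^{2}}{3} + \frac{Q b}{3}$)
$v \left(-137\right) D{\left(6 - 8,-13 \right)} = 187 \left(-137\right) \left(1 + \frac{\left(-13\right)^{2}}{3} + \frac{1}{3} \left(6 - 8\right) \left(-13\right)\right) = - 25619 \left(1 + \frac{1}{3} \cdot 169 + \frac{1}{3} \left(6 - 8\right) \left(-13\right)\right) = - 25619 \left(1 + \frac{169}{3} + \frac{1}{3} \left(-2\right) \left(-13\right)\right) = - 25619 \left(1 + \frac{169}{3} + \frac{26}{3}\right) = \left(-25619\right) 66 = -1690854$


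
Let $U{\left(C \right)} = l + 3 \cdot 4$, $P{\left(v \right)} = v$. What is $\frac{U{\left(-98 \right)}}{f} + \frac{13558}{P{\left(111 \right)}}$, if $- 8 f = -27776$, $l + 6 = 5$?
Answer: $\frac{47074597}{385392} \approx 122.15$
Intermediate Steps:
$l = -1$ ($l = -6 + 5 = -1$)
$f = 3472$ ($f = \left(- \frac{1}{8}\right) \left(-27776\right) = 3472$)
$U{\left(C \right)} = 11$ ($U{\left(C \right)} = -1 + 3 \cdot 4 = -1 + 12 = 11$)
$\frac{U{\left(-98 \right)}}{f} + \frac{13558}{P{\left(111 \right)}} = \frac{11}{3472} + \frac{13558}{111} = \frac{47074597}{385392}$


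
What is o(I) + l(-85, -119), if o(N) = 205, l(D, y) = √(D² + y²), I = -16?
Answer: 205 + 17*√74 ≈ 351.24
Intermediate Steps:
o(I) + l(-85, -119) = 205 + √((-85)² + (-119)²) = 205 + √(7225 + 14161) = 205 + √21386 = 205 + 17*√74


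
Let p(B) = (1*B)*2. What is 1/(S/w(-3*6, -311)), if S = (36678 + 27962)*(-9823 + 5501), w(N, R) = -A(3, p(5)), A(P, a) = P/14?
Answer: 3/3911237120 ≈ 7.6702e-10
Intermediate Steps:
p(B) = 2*B (p(B) = B*2 = 2*B)
A(P, a) = P/14 (A(P, a) = P*(1/14) = P/14)
w(N, R) = -3/14
S = -279374080 (S = 64640*(-4322) = -279374080)
1/(S/w(-3*6, -311)) = 1/(-279374080/(-3/14)) = 1/(-279374080*(-14/3)) = 1/(3911237120/3) = 3/3911237120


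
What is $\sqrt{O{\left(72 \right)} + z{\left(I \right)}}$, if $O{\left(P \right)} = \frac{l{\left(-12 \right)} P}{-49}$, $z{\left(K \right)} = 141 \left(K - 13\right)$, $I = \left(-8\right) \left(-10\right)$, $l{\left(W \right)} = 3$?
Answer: $\frac{\sqrt{462687}}{7} \approx 97.173$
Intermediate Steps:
$I = 80$
$z{\left(K \right)} = -1833 + 141 K$ ($z{\left(K \right)} = 141 \left(-13 + K\right) = -1833 + 141 K$)
$O{\left(P \right)} = - \frac{3 P}{49}$ ($O{\left(P \right)} = \frac{3 P}{-49} = 3 P \left(- \frac{1}{49}\right) = - \frac{3 P}{49}$)
$\sqrt{O{\left(72 \right)} + z{\left(I \right)}} = \sqrt{\left(- \frac{3}{49}\right) 72 + \left(-1833 + 141 \cdot 80\right)} = \sqrt{- \frac{216}{49} + \left(-1833 + 11280\right)} = \sqrt{- \frac{216}{49} + 9447} = \sqrt{\frac{462687}{49}} = \frac{\sqrt{462687}}{7}$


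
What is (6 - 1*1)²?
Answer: 25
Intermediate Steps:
(6 - 1*1)² = (6 - 1)² = 5² = 25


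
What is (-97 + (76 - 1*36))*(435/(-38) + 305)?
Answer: -33465/2 ≈ -16733.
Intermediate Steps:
(-97 + (76 - 1*36))*(435/(-38) + 305) = (-97 + (76 - 36))*(435*(-1/38) + 305) = (-97 + 40)*(-435/38 + 305) = -57*11155/38 = -33465/2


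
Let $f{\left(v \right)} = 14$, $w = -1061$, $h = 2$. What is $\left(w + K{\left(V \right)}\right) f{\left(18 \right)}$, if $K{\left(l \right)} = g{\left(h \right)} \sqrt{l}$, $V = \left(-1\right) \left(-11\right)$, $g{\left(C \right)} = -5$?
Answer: $-14854 - 70 \sqrt{11} \approx -15086.0$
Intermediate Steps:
$V = 11$
$K{\left(l \right)} = - 5 \sqrt{l}$
$\left(w + K{\left(V \right)}\right) f{\left(18 \right)} = \left(-1061 - 5 \sqrt{11}\right) 14 = -14854 - 70 \sqrt{11}$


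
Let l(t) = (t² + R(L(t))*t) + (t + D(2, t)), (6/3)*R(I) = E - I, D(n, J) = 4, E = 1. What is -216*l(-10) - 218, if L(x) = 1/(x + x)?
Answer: -19388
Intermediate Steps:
L(x) = 1/(2*x)
R(I) = ½ - I/2 (R(I) = (1 - I)/2 = ½ - I/2)
l(t) = 4 + t + t² + t*(½ - 1/(4*t)) (l(t) = (t² + (½ - 1/(4*t))*t) + (t + 4) = (t² + (½ - 1/(4*t))*t) + (4 + t) = (t² + t*(½ - 1/(4*t))) + (4 + t) = 4 + t + t² + t*(½ - 1/(4*t)))
-216*l(-10) - 218 = -216*(15/4 + (-10)² + (3/2)*(-10)) - 218 = -216*(15/4 + 100 - 15) - 218 = -216*355/4 - 218 = -19170 - 218 = -19388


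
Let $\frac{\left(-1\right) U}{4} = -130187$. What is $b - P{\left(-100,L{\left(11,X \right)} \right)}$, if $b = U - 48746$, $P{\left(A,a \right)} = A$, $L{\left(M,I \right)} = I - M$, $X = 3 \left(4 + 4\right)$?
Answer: $472102$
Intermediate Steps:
$X = 24$ ($X = 3 \cdot 8 = 24$)
$U = 520748$ ($U = \left(-4\right) \left(-130187\right) = 520748$)
$b = 472002$ ($b = 520748 - 48746 = 472002$)
$b - P{\left(-100,L{\left(11,X \right)} \right)} = 472002 - -100 = 472002 + 100 = 472102$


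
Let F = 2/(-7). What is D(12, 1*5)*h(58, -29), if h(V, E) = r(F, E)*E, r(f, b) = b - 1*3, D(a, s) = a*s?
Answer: 55680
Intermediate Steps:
F = -2/7 (F = 2*(-⅐) = -2/7 ≈ -0.28571)
r(f, b) = -3 + b (r(f, b) = b - 3 = -3 + b)
h(V, E) = E*(-3 + E) (h(V, E) = (-3 + E)*E = E*(-3 + E))
D(12, 1*5)*h(58, -29) = (12*(1*5))*(-29*(-3 - 29)) = (12*5)*(-29*(-32)) = 60*928 = 55680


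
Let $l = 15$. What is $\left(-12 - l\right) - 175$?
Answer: $-202$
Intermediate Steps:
$\left(-12 - l\right) - 175 = \left(-12 - 15\right) - 175 = -27 - 175 = -202$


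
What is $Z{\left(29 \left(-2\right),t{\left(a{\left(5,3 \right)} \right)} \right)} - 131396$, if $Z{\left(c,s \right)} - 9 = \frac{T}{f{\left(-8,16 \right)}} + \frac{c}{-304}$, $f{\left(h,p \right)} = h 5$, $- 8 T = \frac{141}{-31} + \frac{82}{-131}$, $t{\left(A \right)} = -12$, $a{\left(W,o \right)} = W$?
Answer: $- \frac{3244056339047}{24690880} \approx -1.3139 \cdot 10^{5}$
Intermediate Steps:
$T = \frac{21013}{32488}$ ($T = - \frac{\frac{141}{-31} + \frac{82}{-131}}{8} = - \frac{141 \left(- \frac{1}{31}\right) + 82 \left(- \frac{1}{131}\right)}{8} = - \frac{- \frac{141}{31} - \frac{82}{131}}{8} = \left(- \frac{1}{8}\right) \left(- \frac{21013}{4061}\right) = \frac{21013}{32488} \approx 0.64679$)
$f{\left(h,p \right)} = 5 h$
$Z{\left(c,s \right)} = \frac{11674667}{1299520} - \frac{c}{304}$ ($Z{\left(c,s \right)} = 9 + \left(\frac{21013}{32488 \cdot 5 \left(-8\right)} + \frac{c}{-304}\right) = 9 + \left(\frac{21013}{32488 \left(-40\right)} + c \left(- \frac{1}{304}\right)\right) = 9 - \left(\frac{21013}{1299520} + \frac{c}{304}\right) = \frac{11674667}{1299520} - \frac{c}{304}$)
$Z{\left(29 \left(-2\right),t{\left(a{\left(5,3 \right)} \right)} \right)} - 131396 = \left(\frac{11674667}{1299520} - \frac{29 \left(-2\right)}{304}\right) - 131396 = \left(\frac{11674667}{1299520} - - \frac{29}{152}\right) - 131396 = \left(\frac{11674667}{1299520} + \frac{29}{152}\right) - 131396 = \frac{226529433}{24690880} - 131396 = - \frac{3244056339047}{24690880}$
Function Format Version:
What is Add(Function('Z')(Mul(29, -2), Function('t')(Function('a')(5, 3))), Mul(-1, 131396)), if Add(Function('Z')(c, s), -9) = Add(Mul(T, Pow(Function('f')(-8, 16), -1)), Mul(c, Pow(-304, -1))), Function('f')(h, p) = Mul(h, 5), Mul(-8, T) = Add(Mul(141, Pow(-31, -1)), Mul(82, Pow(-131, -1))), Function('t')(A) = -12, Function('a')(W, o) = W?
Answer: Rational(-3244056339047, 24690880) ≈ -1.3139e+5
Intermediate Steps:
T = Rational(21013, 32488) (T = Mul(Rational(-1, 8), Add(Mul(141, Pow(-31, -1)), Mul(82, Pow(-131, -1)))) = Mul(Rational(-1, 8), Add(Mul(141, Rational(-1, 31)), Mul(82, Rational(-1, 131)))) = Mul(Rational(-1, 8), Add(Rational(-141, 31), Rational(-82, 131))) = Mul(Rational(-1, 8), Rational(-21013, 4061)) = Rational(21013, 32488) ≈ 0.64679)
Function('f')(h, p) = Mul(5, h)
Function('Z')(c, s) = Add(Rational(11674667, 1299520), Mul(Rational(-1, 304), c)) (Function('Z')(c, s) = Add(9, Add(Mul(Rational(21013, 32488), Pow(Mul(5, -8), -1)), Mul(c, Pow(-304, -1)))) = Add(9, Add(Mul(Rational(21013, 32488), Pow(-40, -1)), Mul(c, Rational(-1, 304)))) = Add(9, Add(Mul(Rational(21013, 32488), Rational(-1, 40)), Mul(Rational(-1, 304), c))) = Add(9, Add(Rational(-21013, 1299520), Mul(Rational(-1, 304), c))) = Add(Rational(11674667, 1299520), Mul(Rational(-1, 304), c)))
Add(Function('Z')(Mul(29, -2), Function('t')(Function('a')(5, 3))), Mul(-1, 131396)) = Add(Add(Rational(11674667, 1299520), Mul(Rational(-1, 304), Mul(29, -2))), Mul(-1, 131396)) = Add(Add(Rational(11674667, 1299520), Mul(Rational(-1, 304), -58)), -131396) = Add(Add(Rational(11674667, 1299520), Rational(29, 152)), -131396) = Add(Rational(226529433, 24690880), -131396) = Rational(-3244056339047, 24690880)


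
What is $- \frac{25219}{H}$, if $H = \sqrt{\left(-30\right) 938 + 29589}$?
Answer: $- \frac{25219 \sqrt{161}}{483} \approx -662.51$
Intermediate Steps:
$H = 3 \sqrt{161}$ ($H = \sqrt{-28140 + 29589} = \sqrt{1449} = 3 \sqrt{161} \approx 38.066$)
$- \frac{25219}{H} = - \frac{25219}{3 \sqrt{161}} = - 25219 \frac{\sqrt{161}}{483} = - \frac{25219 \sqrt{161}}{483}$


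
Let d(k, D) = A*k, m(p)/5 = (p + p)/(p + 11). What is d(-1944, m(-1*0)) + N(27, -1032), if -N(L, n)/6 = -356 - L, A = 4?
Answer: -5478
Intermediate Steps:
m(p) = 10*p/(11 + p) (m(p) = 5*((p + p)/(p + 11)) = 5*((2*p)/(11 + p)) = 5*(2*p/(11 + p)) = 10*p/(11 + p))
N(L, n) = 2136 + 6*L (N(L, n) = -6*(-356 - L) = 2136 + 6*L)
d(k, D) = 4*k
d(-1944, m(-1*0)) + N(27, -1032) = 4*(-1944) + (2136 + 6*27) = -7776 + (2136 + 162) = -7776 + 2298 = -5478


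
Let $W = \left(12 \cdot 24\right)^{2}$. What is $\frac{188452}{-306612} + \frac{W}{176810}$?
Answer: $- \frac{986071549}{6776508465} \approx -0.14551$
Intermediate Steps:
$W = 82944$ ($W = 288^{2} = 82944$)
$\frac{188452}{-306612} + \frac{W}{176810} = \frac{188452}{-306612} + \frac{82944}{176810} = 188452 \left(- \frac{1}{306612}\right) + 82944 \cdot \frac{1}{176810} = - \frac{47113}{76653} + \frac{41472}{88405} = - \frac{986071549}{6776508465}$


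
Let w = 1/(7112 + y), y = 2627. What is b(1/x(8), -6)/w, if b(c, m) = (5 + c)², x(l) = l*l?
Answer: 1003516299/4096 ≈ 2.4500e+5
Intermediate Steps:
x(l) = l²
w = 1/9739 (w = 1/(7112 + 2627) = 1/9739 ≈ 0.00010268)
b(1/x(8), -6)/w = (5 + 1/(8²))²/(1/9739) = (5 + 1/64)²*9739 = (321/64)²*9739 = (103041/4096)*9739 = 1003516299/4096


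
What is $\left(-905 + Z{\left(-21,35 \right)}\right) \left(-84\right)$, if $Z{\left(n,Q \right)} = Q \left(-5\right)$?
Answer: $90720$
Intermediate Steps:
$Z{\left(n,Q \right)} = - 5 Q$
$\left(-905 + Z{\left(-21,35 \right)}\right) \left(-84\right) = \left(-905 - 175\right) \left(-84\right) = \left(-1080\right) \left(-84\right) = 90720$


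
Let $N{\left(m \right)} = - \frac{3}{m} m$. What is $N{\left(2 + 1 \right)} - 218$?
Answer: $-221$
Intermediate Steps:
$N{\left(m \right)} = -3$
$N{\left(2 + 1 \right)} - 218 = -3 - 218 = -221$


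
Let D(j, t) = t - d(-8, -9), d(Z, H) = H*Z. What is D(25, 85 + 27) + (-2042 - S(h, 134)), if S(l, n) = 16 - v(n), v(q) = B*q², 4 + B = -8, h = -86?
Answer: -217490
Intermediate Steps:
B = -12 (B = -4 - 8 = -12)
v(q) = -12*q²
S(l, n) = 16 + 12*n² (S(l, n) = 16 - (-12)*n² = 16 + 12*n²)
D(j, t) = -72 + t (D(j, t) = t - (-9)*(-8) = t - 1*72 = t - 72 = -72 + t)
D(25, 85 + 27) + (-2042 - S(h, 134)) = (-72 + (85 + 27)) + (-2042 - (16 + 12*134²)) = (-72 + 112) + (-2042 - (16 + 12*17956)) = 40 + (-2042 - (16 + 215472)) = 40 + (-2042 - 1*215488) = 40 + (-2042 - 215488) = 40 - 217530 = -217490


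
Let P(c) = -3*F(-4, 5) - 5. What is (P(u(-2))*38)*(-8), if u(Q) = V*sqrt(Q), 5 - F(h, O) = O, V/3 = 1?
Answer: 1520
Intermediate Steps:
V = 3 (V = 3*1 = 3)
F(h, O) = 5 - O
u(Q) = 3*sqrt(Q)
P(c) = -5 (P(c) = -3*(5 - 1*5) - 5 = -3*(5 - 5) - 5 = -3*0 - 5 = 0 - 5 = -5)
(P(u(-2))*38)*(-8) = -5*38*(-8) = -190*(-8) = 1520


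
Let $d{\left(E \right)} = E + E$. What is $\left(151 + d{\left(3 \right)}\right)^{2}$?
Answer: $24649$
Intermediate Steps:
$d{\left(E \right)} = 2 E$
$\left(151 + d{\left(3 \right)}\right)^{2} = \left(151 + 2 \cdot 3\right)^{2} = \left(151 + 6\right)^{2} = 157^{2} = 24649$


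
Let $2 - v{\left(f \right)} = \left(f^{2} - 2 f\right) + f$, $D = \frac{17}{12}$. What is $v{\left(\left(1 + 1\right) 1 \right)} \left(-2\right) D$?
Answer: $0$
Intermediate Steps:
$D = \frac{17}{12}$ ($D = 17 \cdot \frac{1}{12} = \frac{17}{12} \approx 1.4167$)
$v{\left(f \right)} = 2 + f - f^{2}$ ($v{\left(f \right)} = 2 - \left(\left(f^{2} - 2 f\right) + f\right) = 2 - \left(f^{2} - f\right) = 2 + f - f^{2}$)
$v{\left(\left(1 + 1\right) 1 \right)} \left(-2\right) D = \left(2 + \left(1 + 1\right) 1 - \left(\left(1 + 1\right) 1\right)^{2}\right) \left(-2\right) \frac{17}{12} = \left(2 + 2 \cdot 1 - \left(2 \cdot 1\right)^{2}\right) \left(-2\right) \frac{17}{12} = \left(2 + 2 - 2^{2}\right) \left(-2\right) \frac{17}{12} = \left(2 + 2 - 4\right) \left(-2\right) \frac{17}{12} = 0 \left(-2\right) \frac{17}{12} = 0 \cdot \frac{17}{12} = 0$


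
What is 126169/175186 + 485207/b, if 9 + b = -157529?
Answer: -16281265395/6899613017 ≈ -2.3597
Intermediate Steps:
b = -157538 (b = -9 - 157529 = -157538)
126169/175186 + 485207/b = 126169/175186 + 485207/(-157538) = 126169*(1/175186) + 485207*(-1/157538) = 126169/175186 - 485207/157538 = -16281265395/6899613017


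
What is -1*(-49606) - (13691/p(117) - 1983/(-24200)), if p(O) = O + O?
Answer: 140288535289/2831400 ≈ 49547.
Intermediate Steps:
p(O) = 2*O
-1*(-49606) - (13691/p(117) - 1983/(-24200)) = -1*(-49606) - (13691/((2*117)) - 1983/(-24200)) = 49606 - (13691/234 - 1983*(-1/24200)) = 49606 - (13691*(1/234) + 1983/24200) = 49606 - (13691/234 + 1983/24200) = 49606 - 1*165893111/2831400 = 49606 - 165893111/2831400 = 140288535289/2831400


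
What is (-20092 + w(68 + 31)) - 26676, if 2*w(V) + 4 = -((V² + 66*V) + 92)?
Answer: -109967/2 ≈ -54984.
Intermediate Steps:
w(V) = -48 - 33*V - V²/2 (w(V) = -2 + (-((V² + 66*V) + 92))/2 = -2 + (-(92 + V² + 66*V))/2 = -2 + (-92 - V² - 66*V)/2 = -2 + (-46 - 33*V - V²/2) = -48 - 33*V - V²/2)
(-20092 + w(68 + 31)) - 26676 = (-20092 + (-48 - 33*(68 + 31) - (68 + 31)²/2)) - 26676 = (-20092 + (-48 - 33*99 - ½*99²)) - 26676 = (-20092 + (-48 - 3267 - ½*9801)) - 26676 = (-20092 + (-48 - 3267 - 9801/2)) - 26676 = (-20092 - 16431/2) - 26676 = -56615/2 - 26676 = -109967/2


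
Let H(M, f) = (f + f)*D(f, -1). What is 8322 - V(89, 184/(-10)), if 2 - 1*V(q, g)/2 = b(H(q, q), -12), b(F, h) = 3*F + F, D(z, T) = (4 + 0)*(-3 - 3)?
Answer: -25858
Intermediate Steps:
D(z, T) = -24 (D(z, T) = 4*(-6) = -24)
H(M, f) = -48*f (H(M, f) = (f + f)*(-24) = (2*f)*(-24) = -48*f)
b(F, h) = 4*F
V(q, g) = 4 + 384*q (V(q, g) = 4 - 8*(-48*q) = 4 - (-384)*q = 4 + 384*q)
8322 - V(89, 184/(-10)) = 8322 - (4 + 384*89) = 8322 - (4 + 34176) = 8322 - 1*34180 = 8322 - 34180 = -25858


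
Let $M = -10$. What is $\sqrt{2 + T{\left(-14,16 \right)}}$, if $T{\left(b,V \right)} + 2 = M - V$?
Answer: $i \sqrt{26} \approx 5.099 i$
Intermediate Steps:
$T{\left(b,V \right)} = -12 - V$ ($T{\left(b,V \right)} = -2 - \left(10 + V\right) = -12 - V$)
$\sqrt{2 + T{\left(-14,16 \right)}} = \sqrt{2 - 28} = \sqrt{-26} = i \sqrt{26}$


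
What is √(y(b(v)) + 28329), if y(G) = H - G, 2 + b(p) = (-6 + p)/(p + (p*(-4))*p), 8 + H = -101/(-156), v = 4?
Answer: √4308021705/390 ≈ 168.30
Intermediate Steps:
H = -1147/156 (H = -8 - 101/(-156) = -8 - 101*(-1/156) = -8 + 101/156 = -1147/156 ≈ -7.3526)
b(p) = -2 + (-6 + p)/(p - 4*p²) (b(p) = -2 + (-6 + p)/(p + (p*(-4))*p) = -2 + (-6 + p)/(p + (-4*p)*p) = -2 + (-6 + p)/(p - 4*p²))
y(G) = -1147/156 - G
√(y(b(v)) + 28329) = √((-1147/156 - (6 + 4 - 8*4²)/(4*(-1 + 4*4))) + 28329) = √((-1147/156 - (6 + 4 - 8*16)/(4*(-1 + 16))) + 28329) = √((-1147/156 - (6 + 4 - 128)/(4*15)) + 28329) = √((-1147/156 - (-118)/(4*15)) + 28329) = √((-1147/156 - 1*(-59/30)) + 28329) = √((-1147/156 + 59/30) + 28329) = √(-4201/780 + 28329) = √(22092419/780) = √4308021705/390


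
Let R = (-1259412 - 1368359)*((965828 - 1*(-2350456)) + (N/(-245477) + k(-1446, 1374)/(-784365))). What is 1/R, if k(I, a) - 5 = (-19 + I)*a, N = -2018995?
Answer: -38508713421/335582769045083709777056 ≈ -1.1475e-13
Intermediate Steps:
k(I, a) = 5 + a*(-19 + I) (k(I, a) = 5 + (-19 + I)*a = 5 + a*(-19 + I))
R = -335582769045083709777056/38508713421 (R = (-1259412 - 1368359)*((965828 - 1*(-2350456)) + (-2018995/(-245477) + (5 - 19*1374 - 1446*1374)/(-784365))) = -2627771*((965828 + 2350456) + (-2018995*(-1/245477) + (5 - 26106 - 1986804)*(-1/784365))) = -2627771*(3316284 + (2018995/245477 - 2012905*(-1/784365))) = -2627771*(3316284 + (2018995/245477 + 402581/156873)) = -2627771*(3316284 + 415550178772/38508713421) = -2627771*127706245728826336/38508713421 = -335582769045083709777056/38508713421 ≈ -8.7145e+12)
1/R = 1/(-335582769045083709777056/38508713421) = -38508713421/335582769045083709777056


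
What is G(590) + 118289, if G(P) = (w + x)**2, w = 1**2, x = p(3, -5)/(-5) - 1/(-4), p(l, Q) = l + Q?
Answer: 47316689/400 ≈ 1.1829e+5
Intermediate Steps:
p(l, Q) = Q + l
x = 13/20 (x = (-5 + 3)/(-5) - 1/(-4) = -2*(-1/5) - 1*(-1/4) = 2/5 + 1/4 = 13/20 ≈ 0.65000)
w = 1
G(P) = 1089/400 (G(P) = (1 + 13/20)**2 = (33/20)**2 = 1089/400)
G(590) + 118289 = 1089/400 + 118289 = 47316689/400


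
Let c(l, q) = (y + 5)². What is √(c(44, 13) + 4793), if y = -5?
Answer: √4793 ≈ 69.231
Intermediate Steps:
c(l, q) = 0 (c(l, q) = (-5 + 5)² = 0² = 0)
√(c(44, 13) + 4793) = √(0 + 4793) = √4793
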